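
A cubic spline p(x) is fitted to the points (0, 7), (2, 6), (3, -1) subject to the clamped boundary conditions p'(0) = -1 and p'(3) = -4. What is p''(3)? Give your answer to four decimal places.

14.5000

With m_i denoting the second derivative at x_i, h_i = 2, 1, and Δ_i = (y_(i+1) − y_i)/h_i = -1/2, -7:
  2·m_0 + 6·m_1 + 1·m_2 = 6(Δ_1 - Δ_0) = -39
Clamped end conditions give two more equations: 2h_0·m_0 + h_0·m_1 = 6(Δ_0 - p'(0)) = 3 and h_1·m_1 + 2h_1·m_2 = 6(p'(3) - Δ_1) = 18.
Solving the tridiagonal system: m_0 = 25/4, m_1 = -11, m_2 = 29/2.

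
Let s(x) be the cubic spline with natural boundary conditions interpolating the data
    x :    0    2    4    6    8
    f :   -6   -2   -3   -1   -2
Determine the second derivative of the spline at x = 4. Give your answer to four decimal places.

Let σ_i = s''(x_i). Step sizes h_i = 2, 2, 2, 2; slopes of the chords Δ_i = (y_(i+1) - y_i)/h_i = 2, -1/2, 1, -1/2.
  2·σ_0 + 8·σ_1 + 2·σ_2 = 6(Δ_1 - Δ_0) = -15
  2·σ_1 + 8·σ_2 + 2·σ_3 = 6(Δ_2 - Δ_1) = 9
  2·σ_2 + 8·σ_3 + 2·σ_4 = 6(Δ_3 - Δ_2) = -9
Natural end conditions: σ_0 = σ_4 = 0.
Forward elimination and back-substitution give σ_0 = 0, σ_1 = -135/56, σ_2 = 15/7, σ_3 = -93/56, σ_4 = 0.

2.1429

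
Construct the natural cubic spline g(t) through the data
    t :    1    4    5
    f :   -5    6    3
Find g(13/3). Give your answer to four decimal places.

With m_i denoting the second derivative at x_i, h_i = 3, 1, and Δ_i = (y_(i+1) − y_i)/h_i = 11/3, -3:
  3·m_0 + 8·m_1 + 1·m_2 = 6(Δ_1 - Δ_0) = -40
Natural end conditions: m_0 = m_2 = 0.
Solving the tridiagonal system: m_0 = 0, m_1 = -5, m_2 = 0.
On [4, 5], g(t) = 6 - 4/3·(t - 4) - 5/2·(t - 4)² + 5/6·(t - 4)³.
With (t - 4) = 1/3: g(13/3) = 430/81.

5.3086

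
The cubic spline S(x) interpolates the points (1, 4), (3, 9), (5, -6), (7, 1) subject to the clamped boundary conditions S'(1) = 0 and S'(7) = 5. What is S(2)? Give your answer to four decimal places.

Put M_i = S'' at the i-th knot. Here h = (2, 2, 2) and Δ = (5/2, -15/2, 7/2), so the interior equations h_(i-1)·M_(i-1) + 2(h_(i-1)+h_i)·M_i + h_i·M_(i+1) = 6(Δ_i − Δ_(i-1)) read
  2·M_0 + 8·M_1 + 2·M_2 = 6(Δ_1 - Δ_0) = -60
  2·M_1 + 8·M_2 + 2·M_3 = 6(Δ_2 - Δ_1) = 66
Clamped end conditions give two more equations: 2h_0·M_0 + h_0·M_1 = 6(Δ_0 - S'(1)) = 15 and h_2·M_2 + 2h_2·M_3 = 6(S'(7) - Δ_2) = 9.
Forward elimination and back-substitution give M_0 = 311/30, M_1 = -397/30, M_2 = 377/30, M_3 = -121/30.
On [1, 3], S(x) = 4 + 0·(x - 1) + 311/60·(x - 1)² - 59/30·(x - 1)³.
With (x - 1) = 1: S(2) = 433/60.

7.2167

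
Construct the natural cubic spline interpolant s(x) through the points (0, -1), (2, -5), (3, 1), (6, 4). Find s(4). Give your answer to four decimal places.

4.6950

Write σ_i for s''(x_i). With h_i = 2, 1, 3 and divided differences Δ_i = -2, 6, 1, the continuity of s' gives the tridiagonal system
  2·σ_0 + 6·σ_1 + 1·σ_2 = 6(Δ_1 - Δ_0) = 48
  1·σ_1 + 8·σ_2 + 3·σ_3 = 6(Δ_2 - Δ_1) = -30
Natural end conditions: σ_0 = σ_3 = 0.
Forward elimination and back-substitution give σ_0 = 0, σ_1 = 414/47, σ_2 = -228/47, σ_3 = 0.
On [3, 6], s(x) = 1 + 275/47·(x - 3) - 114/47·(x - 3)² + 38/141·(x - 3)³.
With (x - 3) = 1: s(4) = 662/141.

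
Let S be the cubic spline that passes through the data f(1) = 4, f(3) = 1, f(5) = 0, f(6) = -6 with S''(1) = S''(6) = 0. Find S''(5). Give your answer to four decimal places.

Let M_i = S''(x_i). Step sizes h_i = 2, 2, 1; slopes of the chords Δ_i = (y_(i+1) - y_i)/h_i = -3/2, -1/2, -6.
  2·M_0 + 8·M_1 + 2·M_2 = 6(Δ_1 - Δ_0) = 6
  2·M_1 + 6·M_2 + 1·M_3 = 6(Δ_2 - Δ_1) = -33
Natural end conditions: M_0 = M_3 = 0.
Solving: M_0 = 0, M_1 = 51/22, M_2 = -69/11, M_3 = 0.

-6.2727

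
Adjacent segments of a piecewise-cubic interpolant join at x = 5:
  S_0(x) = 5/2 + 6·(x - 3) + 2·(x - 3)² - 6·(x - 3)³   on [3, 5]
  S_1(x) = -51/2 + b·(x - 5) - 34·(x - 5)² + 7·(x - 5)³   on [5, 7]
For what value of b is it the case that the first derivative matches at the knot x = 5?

S_0'(x) = 6 + 4·(x - 3) - 18·(x - 3)², so S_0'(5) = -58. On the right, S_1'(5) = b, so b = -58.

-58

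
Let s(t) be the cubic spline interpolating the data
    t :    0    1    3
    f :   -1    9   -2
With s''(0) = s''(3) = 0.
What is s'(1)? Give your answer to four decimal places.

Put M_i = s'' at the i-th knot. Here h = (1, 2) and Δ = (10, -11/2), so the interior equations h_(i-1)·M_(i-1) + 2(h_(i-1)+h_i)·M_i + h_i·M_(i+1) = 6(Δ_i − Δ_(i-1)) read
  1·M_0 + 6·M_1 + 2·M_2 = 6(Δ_1 - Δ_0) = -93
Natural end conditions: M_0 = M_2 = 0.
Hence M_0 = 0, M_1 = -31/2, M_2 = 0.
On [1, 3], s'(t) = b_1 + 2c_1·(t - 1) + 3d_1·(t - 1)² with b_1 = Δ_1 - h_1(2M_1 + M_2)/6 = 29/6, c_1 = M_1/2 = -31/4, d_1 = (M_2 - M_1)/(6h_1) = 31/24. So s'(1) = 29/6.

4.8333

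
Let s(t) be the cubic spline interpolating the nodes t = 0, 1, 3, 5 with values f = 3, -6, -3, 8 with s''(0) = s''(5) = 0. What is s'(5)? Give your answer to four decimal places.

5.6364

Write M_i for s''(x_i). With h_i = 1, 2, 2 and divided differences Δ_i = -9, 3/2, 11/2, the continuity of s' gives the tridiagonal system
  1·M_0 + 6·M_1 + 2·M_2 = 6(Δ_1 - Δ_0) = 63
  2·M_1 + 8·M_2 + 2·M_3 = 6(Δ_2 - Δ_1) = 24
Natural end conditions: M_0 = M_3 = 0.
Hence M_0 = 0, M_1 = 114/11, M_2 = 9/22, M_3 = 0.
On [3, 5], s'(t) = b_2 + 2c_2·(t - 3) + 3d_2·(t - 3)² with b_2 = Δ_2 - h_2(2M_2 + M_3)/6 = 115/22, c_2 = M_2/2 = 9/44, d_2 = (M_3 - M_2)/(6h_2) = -3/88. So s'(5) = 62/11.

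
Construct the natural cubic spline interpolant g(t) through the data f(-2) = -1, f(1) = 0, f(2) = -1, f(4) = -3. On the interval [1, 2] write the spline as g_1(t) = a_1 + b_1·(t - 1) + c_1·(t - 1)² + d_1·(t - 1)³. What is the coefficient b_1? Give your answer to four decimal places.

Put M_i = g'' at the i-th knot. Here h = (3, 1, 2) and Δ = (1/3, -1, -1), so the interior equations h_(i-1)·M_(i-1) + 2(h_(i-1)+h_i)·M_i + h_i·M_(i+1) = 6(Δ_i − Δ_(i-1)) read
  3·M_0 + 8·M_1 + 1·M_2 = 6(Δ_1 - Δ_0) = -8
  1·M_1 + 6·M_2 + 2·M_3 = 6(Δ_2 - Δ_1) = 0
Natural end conditions: M_0 = M_3 = 0.
Forward elimination and back-substitution give M_0 = 0, M_1 = -48/47, M_2 = 8/47, M_3 = 0.
On [1, 2], with g_1(t) = a_1 + b_1·(t - 1) + c_1·(t - 1)² + d_1·(t - 1)³: c_1 = M_1/2 = -24/47, d_1 = (M_2 - M_1)/(6h_1) = 28/141, b_1 = Δ_1 - h_1(2M_1 + M_2)/6 = -97/141.

-0.6879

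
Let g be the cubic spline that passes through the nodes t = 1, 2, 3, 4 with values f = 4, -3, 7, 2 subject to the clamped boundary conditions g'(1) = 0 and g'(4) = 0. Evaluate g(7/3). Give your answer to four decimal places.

-0.4519

With M_i denoting the second derivative at x_i, h_i = 1, 1, 1, and Δ_i = (y_(i+1) − y_i)/h_i = -7, 10, -5:
  1·M_0 + 4·M_1 + 1·M_2 = 6(Δ_1 - Δ_0) = 102
  1·M_1 + 4·M_2 + 1·M_3 = 6(Δ_2 - Δ_1) = -90
Clamped end conditions give two more equations: 2h_0·M_0 + h_0·M_1 = 6(Δ_0 - g'(1)) = -42 and h_2·M_2 + 2h_2·M_3 = 6(g'(4) - Δ_2) = 30.
Hence M_0 = -224/5, M_1 = 238/5, M_2 = -218/5, M_3 = 184/5.
On [2, 3], g(t) = -3 + 7/5·(t - 2) + 119/5·(t - 2)² - 76/5·(t - 2)³.
With (t - 2) = 1/3: g(7/3) = -61/135.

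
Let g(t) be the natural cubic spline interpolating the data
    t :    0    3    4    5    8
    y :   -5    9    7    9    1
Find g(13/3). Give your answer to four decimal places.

Write M_i for g''(x_i). With h_i = 3, 1, 1, 3 and divided differences Δ_i = 14/3, -2, 2, -8/3, the continuity of g' gives the tridiagonal system
  3·M_0 + 8·M_1 + 1·M_2 = 6(Δ_1 - Δ_0) = -40
  1·M_1 + 4·M_2 + 1·M_3 = 6(Δ_2 - Δ_1) = 24
  1·M_2 + 8·M_3 + 3·M_4 = 6(Δ_3 - Δ_2) = -28
Natural end conditions: M_0 = M_4 = 0.
Forward elimination and back-substitution give M_0 = 0, M_1 = -73/12, M_2 = 26/3, M_3 = -55/12, M_4 = 0.
On [4, 5], g(t) = 7 - 1/8·(t - 4) + 13/3·(t - 4)² - 53/24·(t - 4)³.
With (t - 4) = 1/3: g(13/3) = 596/81.

7.3580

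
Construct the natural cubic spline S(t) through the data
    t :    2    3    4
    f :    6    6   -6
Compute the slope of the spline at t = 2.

3

Let σ_i = S''(x_i). Step sizes h_i = 1, 1; slopes of the chords Δ_i = (y_(i+1) - y_i)/h_i = 0, -12.
  1·σ_0 + 4·σ_1 + 1·σ_2 = 6(Δ_1 - Δ_0) = -72
Natural end conditions: σ_0 = σ_2 = 0.
Hence σ_0 = 0, σ_1 = -18, σ_2 = 0.
On [2, 3], S'(t) = b_0 + 2c_0·(t - 2) + 3d_0·(t - 2)² with b_0 = Δ_0 - h_0(2σ_0 + σ_1)/6 = 3, c_0 = σ_0/2 = 0, d_0 = (σ_1 - σ_0)/(6h_0) = -3. So S'(2) = 3.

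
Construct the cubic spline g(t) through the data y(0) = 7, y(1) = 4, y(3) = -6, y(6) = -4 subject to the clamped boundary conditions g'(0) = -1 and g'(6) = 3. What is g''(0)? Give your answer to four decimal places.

With M_i denoting the second derivative at x_i, h_i = 1, 2, 3, and Δ_i = (y_(i+1) − y_i)/h_i = -3, -5, 2/3:
  1·M_0 + 6·M_1 + 2·M_2 = 6(Δ_1 - Δ_0) = -12
  2·M_1 + 10·M_2 + 3·M_3 = 6(Δ_2 - Δ_1) = 34
Clamped end conditions give two more equations: 2h_0·M_0 + h_0·M_1 = 6(Δ_0 - g'(0)) = -12 and h_2·M_2 + 2h_2·M_3 = 6(g'(6) - Δ_2) = 14.
Hence M_0 = -272/57, M_1 = -140/57, M_2 = 214/57, M_3 = 26/57.

-4.7719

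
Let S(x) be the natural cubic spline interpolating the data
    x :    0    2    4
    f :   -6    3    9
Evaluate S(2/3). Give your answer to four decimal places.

-2.7778

With σ_i denoting the second derivative at x_i, h_i = 2, 2, and Δ_i = (y_(i+1) − y_i)/h_i = 9/2, 3:
  2·σ_0 + 8·σ_1 + 2·σ_2 = 6(Δ_1 - Δ_0) = -9
Natural end conditions: σ_0 = σ_2 = 0.
Solving: σ_0 = 0, σ_1 = -9/8, σ_2 = 0.
On [0, 2], S(x) = -6 + 39/8·x + 0·x² - 3/32·x³.
With x = 2/3: S(2/3) = -25/9.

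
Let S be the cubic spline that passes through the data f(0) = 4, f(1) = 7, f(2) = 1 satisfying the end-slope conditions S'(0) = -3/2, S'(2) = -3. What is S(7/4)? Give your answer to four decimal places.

2.3066

Let m_i = S''(x_i). Step sizes h_i = 1, 1; slopes of the chords Δ_i = (y_(i+1) - y_i)/h_i = 3, -6.
  1·m_0 + 4·m_1 + 1·m_2 = 6(Δ_1 - Δ_0) = -54
Clamped end conditions give two more equations: 2h_0·m_0 + h_0·m_1 = 6(Δ_0 - S'(0)) = 27 and h_1·m_1 + 2h_1·m_2 = 6(S'(2) - Δ_1) = 18.
Solving the tridiagonal system: m_0 = 105/4, m_1 = -51/2, m_2 = 87/4.
On [1, 2], S(t) = 7 - 9/8·(t - 1) - 51/4·(t - 1)² + 63/8·(t - 1)³.
With (t - 1) = 3/4: S(7/4) = 1181/512.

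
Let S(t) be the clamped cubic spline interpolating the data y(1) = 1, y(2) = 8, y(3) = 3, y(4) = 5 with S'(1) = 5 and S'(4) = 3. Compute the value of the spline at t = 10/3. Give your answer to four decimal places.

2.8123

Put σ_i = S'' at the i-th knot. Here h = (1, 1, 1) and Δ = (7, -5, 2), so the interior equations h_(i-1)·σ_(i-1) + 2(h_(i-1)+h_i)·σ_i + h_i·σ_(i+1) = 6(Δ_i − Δ_(i-1)) read
  1·σ_0 + 4·σ_1 + 1·σ_2 = 6(Δ_1 - Δ_0) = -72
  1·σ_1 + 4·σ_2 + 1·σ_3 = 6(Δ_2 - Δ_1) = 42
Clamped end conditions give two more equations: 2h_0·σ_0 + h_0·σ_1 = 6(Δ_0 - S'(1)) = 12 and h_2·σ_2 + 2h_2·σ_3 = 6(S'(4) - Δ_2) = 6.
Solving the tridiagonal system: σ_0 = 298/15, σ_1 = -416/15, σ_2 = 286/15, σ_3 = -98/15.
On [3, 4], S(t) = 3 - 49/15·(t - 3) + 143/15·(t - 3)² - 64/15·(t - 3)³.
With (t - 3) = 1/3: S(10/3) = 1139/405.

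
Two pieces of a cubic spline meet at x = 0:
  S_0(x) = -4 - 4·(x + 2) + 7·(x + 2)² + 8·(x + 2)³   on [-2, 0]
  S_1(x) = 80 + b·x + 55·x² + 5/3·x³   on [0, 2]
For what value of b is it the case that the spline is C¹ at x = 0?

S_0'(x) = -4 + 14·(x + 2) + 24·(x + 2)², so S_0'(0) = 120. On the right, S_1'(0) = b, so b = 120.

120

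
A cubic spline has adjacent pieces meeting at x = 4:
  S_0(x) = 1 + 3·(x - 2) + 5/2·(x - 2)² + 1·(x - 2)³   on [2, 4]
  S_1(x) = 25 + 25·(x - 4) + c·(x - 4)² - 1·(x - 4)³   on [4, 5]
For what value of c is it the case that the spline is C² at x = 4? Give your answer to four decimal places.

S_0''(x) = 5 + 6·(x - 2), so S_0''(4) = 17. On the right, S_1''(4) = 2c, so c = 17/2.

8.5000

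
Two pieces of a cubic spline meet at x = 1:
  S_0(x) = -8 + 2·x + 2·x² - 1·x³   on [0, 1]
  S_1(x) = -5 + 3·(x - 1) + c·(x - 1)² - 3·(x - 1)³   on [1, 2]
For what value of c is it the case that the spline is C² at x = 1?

-1

S_0''(x) = 4 - 6·x, so S_0''(1) = -2. On the right, S_1''(1) = 2c, so c = -1.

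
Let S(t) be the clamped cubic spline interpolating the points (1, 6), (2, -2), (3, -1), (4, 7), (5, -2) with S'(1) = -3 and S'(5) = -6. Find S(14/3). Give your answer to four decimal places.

1.1151

Put M_i = S'' at the i-th knot. Here h = (1, 1, 1, 1) and Δ = (-8, 1, 8, -9), so the interior equations h_(i-1)·M_(i-1) + 2(h_(i-1)+h_i)·M_i + h_i·M_(i+1) = 6(Δ_i − Δ_(i-1)) read
  1·M_0 + 4·M_1 + 1·M_2 = 6(Δ_1 - Δ_0) = 54
  1·M_1 + 4·M_2 + 1·M_3 = 6(Δ_2 - Δ_1) = 42
  1·M_2 + 4·M_3 + 1·M_4 = 6(Δ_3 - Δ_2) = -102
Clamped end conditions give two more equations: 2h_0·M_0 + h_0·M_1 = 6(Δ_0 - S'(1)) = -30 and h_3·M_3 + 2h_3·M_4 = 6(S'(5) - Δ_3) = 18.
Hence M_0 = -633/28, M_1 = 213/14, M_2 = 63/4, M_3 = -507/14, M_4 = 759/28.
On [4, 5], S(t) = 7 - 81/56·(t - 4) - 507/28·(t - 4)² + 591/56·(t - 4)³.
With (t - 4) = 2/3: S(14/3) = 281/252.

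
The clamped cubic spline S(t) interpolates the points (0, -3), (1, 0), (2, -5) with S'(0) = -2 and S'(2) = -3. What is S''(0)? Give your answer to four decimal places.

With M_i denoting the second derivative at x_i, h_i = 1, 1, and Δ_i = (y_(i+1) − y_i)/h_i = 3, -5:
  1·M_0 + 4·M_1 + 1·M_2 = 6(Δ_1 - Δ_0) = -48
Clamped end conditions give two more equations: 2h_0·M_0 + h_0·M_1 = 6(Δ_0 - S'(0)) = 30 and h_1·M_1 + 2h_1·M_2 = 6(S'(2) - Δ_1) = 12.
Hence M_0 = 53/2, M_1 = -23, M_2 = 35/2.

26.5000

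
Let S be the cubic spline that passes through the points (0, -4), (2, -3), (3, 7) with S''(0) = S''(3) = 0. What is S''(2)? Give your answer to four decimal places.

9.5000

With M_i denoting the second derivative at x_i, h_i = 2, 1, and Δ_i = (y_(i+1) − y_i)/h_i = 1/2, 10:
  2·M_0 + 6·M_1 + 1·M_2 = 6(Δ_1 - Δ_0) = 57
Natural end conditions: M_0 = M_2 = 0.
Hence M_0 = 0, M_1 = 19/2, M_2 = 0.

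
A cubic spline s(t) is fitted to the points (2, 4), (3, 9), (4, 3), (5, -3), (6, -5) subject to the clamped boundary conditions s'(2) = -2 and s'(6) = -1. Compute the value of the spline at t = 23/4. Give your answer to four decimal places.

Let σ_i = s''(x_i). Step sizes h_i = 1, 1, 1, 1; slopes of the chords Δ_i = (y_(i+1) - y_i)/h_i = 5, -6, -6, -2.
  1·σ_0 + 4·σ_1 + 1·σ_2 = 6(Δ_1 - Δ_0) = -66
  1·σ_1 + 4·σ_2 + 1·σ_3 = 6(Δ_2 - Δ_1) = 0
  1·σ_2 + 4·σ_3 + 1·σ_4 = 6(Δ_3 - Δ_2) = 24
Clamped end conditions give two more equations: 2h_0·σ_0 + h_0·σ_1 = 6(Δ_0 - s'(2)) = 42 and h_3·σ_3 + 2h_3·σ_4 = 6(s'(6) - Δ_3) = 6.
Solving: σ_0 = 479/14, σ_1 = -185/7, σ_2 = 11/2, σ_3 = 31/7, σ_4 = 11/14.
On [5, 6], s(t) = -3 - 101/28·(t - 5) + 31/14·(t - 5)² - 17/28·(t - 5)³.
With (t - 5) = 3/4: s(23/4) = -8451/1792.

-4.7160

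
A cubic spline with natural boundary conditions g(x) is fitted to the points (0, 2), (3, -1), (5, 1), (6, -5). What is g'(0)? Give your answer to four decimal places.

-2.3929

Write M_i for g''(x_i). With h_i = 3, 2, 1 and divided differences Δ_i = -1, 1, -6, the continuity of g' gives the tridiagonal system
  3·M_0 + 10·M_1 + 2·M_2 = 6(Δ_1 - Δ_0) = 12
  2·M_1 + 6·M_2 + 1·M_3 = 6(Δ_2 - Δ_1) = -42
Natural end conditions: M_0 = M_3 = 0.
Forward elimination and back-substitution give M_0 = 0, M_1 = 39/14, M_2 = -111/14, M_3 = 0.
On [0, 3], g'(x) = b_0 + 2c_0·x + 3d_0·x² with b_0 = Δ_0 - h_0(2M_0 + M_1)/6 = -67/28, c_0 = M_0/2 = 0, d_0 = (M_1 - M_0)/(6h_0) = 13/84. So g'(0) = -67/28.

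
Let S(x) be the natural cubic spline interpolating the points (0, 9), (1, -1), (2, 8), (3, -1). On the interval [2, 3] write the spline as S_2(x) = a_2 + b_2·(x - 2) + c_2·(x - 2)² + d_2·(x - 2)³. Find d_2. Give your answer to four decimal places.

Let m_i = S''(x_i). Step sizes h_i = 1, 1, 1; slopes of the chords Δ_i = (y_(i+1) - y_i)/h_i = -10, 9, -9.
  1·m_0 + 4·m_1 + 1·m_2 = 6(Δ_1 - Δ_0) = 114
  1·m_1 + 4·m_2 + 1·m_3 = 6(Δ_2 - Δ_1) = -108
Natural end conditions: m_0 = m_3 = 0.
Forward elimination and back-substitution give m_0 = 0, m_1 = 188/5, m_2 = -182/5, m_3 = 0.
On [2, 3], with S_2(x) = a_2 + b_2·(x - 2) + c_2·(x - 2)² + d_2·(x - 2)³: c_2 = m_2/2 = -91/5, d_2 = (m_3 - m_2)/(6h_2) = 91/15, b_2 = Δ_2 - h_2(2m_2 + m_3)/6 = 47/15.

6.0667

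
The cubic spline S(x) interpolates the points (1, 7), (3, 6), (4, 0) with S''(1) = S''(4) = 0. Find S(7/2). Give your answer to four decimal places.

3.3438

Put σ_i = S'' at the i-th knot. Here h = (2, 1) and Δ = (-1/2, -6), so the interior equations h_(i-1)·σ_(i-1) + 2(h_(i-1)+h_i)·σ_i + h_i·σ_(i+1) = 6(Δ_i − Δ_(i-1)) read
  2·σ_0 + 6·σ_1 + 1·σ_2 = 6(Δ_1 - Δ_0) = -33
Natural end conditions: σ_0 = σ_2 = 0.
Solving the tridiagonal system: σ_0 = 0, σ_1 = -11/2, σ_2 = 0.
On [3, 4], S(x) = 6 - 25/6·(x - 3) - 11/4·(x - 3)² + 11/12·(x - 3)³.
With (x - 3) = 1/2: S(7/2) = 107/32.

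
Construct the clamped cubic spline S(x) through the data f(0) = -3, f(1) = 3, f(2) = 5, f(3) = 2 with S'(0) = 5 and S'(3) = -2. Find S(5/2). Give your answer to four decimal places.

3.5583

With M_i denoting the second derivative at x_i, h_i = 1, 1, 1, and Δ_i = (y_(i+1) − y_i)/h_i = 6, 2, -3:
  1·M_0 + 4·M_1 + 1·M_2 = 6(Δ_1 - Δ_0) = -24
  1·M_1 + 4·M_2 + 1·M_3 = 6(Δ_2 - Δ_1) = -30
Clamped end conditions give two more equations: 2h_0·M_0 + h_0·M_1 = 6(Δ_0 - S'(0)) = 6 and h_2·M_2 + 2h_2·M_3 = 6(S'(3) - Δ_2) = 6.
Forward elimination and back-substitution give M_0 = 86/15, M_1 = -82/15, M_2 = -118/15, M_3 = 104/15.
On [2, 3], S(x) = 5 - 23/15·(x - 2) - 59/15·(x - 2)² + 37/15·(x - 2)³.
With (x - 2) = 1/2: S(5/2) = 427/120.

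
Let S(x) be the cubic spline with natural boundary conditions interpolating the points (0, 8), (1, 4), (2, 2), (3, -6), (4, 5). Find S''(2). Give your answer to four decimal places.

Let m_i = S''(x_i). Step sizes h_i = 1, 1, 1, 1; slopes of the chords Δ_i = (y_(i+1) - y_i)/h_i = -4, -2, -8, 11.
  1·m_0 + 4·m_1 + 1·m_2 = 6(Δ_1 - Δ_0) = 12
  1·m_1 + 4·m_2 + 1·m_3 = 6(Δ_2 - Δ_1) = -36
  1·m_2 + 4·m_3 + 1·m_4 = 6(Δ_3 - Δ_2) = 114
Natural end conditions: m_0 = m_4 = 0.
Forward elimination and back-substitution give m_0 = 0, m_1 = 219/28, m_2 = -135/7, m_3 = 933/28, m_4 = 0.

-19.2857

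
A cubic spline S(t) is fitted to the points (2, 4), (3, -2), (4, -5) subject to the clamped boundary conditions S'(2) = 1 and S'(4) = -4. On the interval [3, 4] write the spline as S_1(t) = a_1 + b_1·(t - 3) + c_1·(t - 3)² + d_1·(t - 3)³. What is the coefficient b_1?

With m_i denoting the second derivative at x_i, h_i = 1, 1, and Δ_i = (y_(i+1) − y_i)/h_i = -6, -3:
  1·m_0 + 4·m_1 + 1·m_2 = 6(Δ_1 - Δ_0) = 18
Clamped end conditions give two more equations: 2h_0·m_0 + h_0·m_1 = 6(Δ_0 - S'(2)) = -42 and h_1·m_1 + 2h_1·m_2 = 6(S'(4) - Δ_1) = -6.
Solving the tridiagonal system: m_0 = -28, m_1 = 14, m_2 = -10.
On [3, 4], with S_1(t) = a_1 + b_1·(t - 3) + c_1·(t - 3)² + d_1·(t - 3)³: c_1 = m_1/2 = 7, d_1 = (m_2 - m_1)/(6h_1) = -4, b_1 = Δ_1 - h_1(2m_1 + m_2)/6 = -6.

-6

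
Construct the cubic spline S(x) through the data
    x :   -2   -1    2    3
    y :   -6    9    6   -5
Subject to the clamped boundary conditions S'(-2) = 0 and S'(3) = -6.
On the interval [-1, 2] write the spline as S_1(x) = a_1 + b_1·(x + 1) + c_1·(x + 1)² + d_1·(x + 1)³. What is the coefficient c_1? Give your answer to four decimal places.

-8.8095

Let M_i = S''(x_i). Step sizes h_i = 1, 3, 1; slopes of the chords Δ_i = (y_(i+1) - y_i)/h_i = 15, -1, -11.
  1·M_0 + 8·M_1 + 3·M_2 = 6(Δ_1 - Δ_0) = -96
  3·M_1 + 8·M_2 + 1·M_3 = 6(Δ_2 - Δ_1) = -60
Clamped end conditions give two more equations: 2h_0·M_0 + h_0·M_1 = 6(Δ_0 - S'(-2)) = 90 and h_2·M_2 + 2h_2·M_3 = 6(S'(3) - Δ_2) = 30.
Solving: M_0 = 1130/21, M_1 = -370/21, M_2 = -62/21, M_3 = 346/21.
On [-1, 2], with S_1(x) = a_1 + b_1·(x + 1) + c_1·(x + 1)² + d_1·(x + 1)³: c_1 = M_1/2 = -185/21, d_1 = (M_2 - M_1)/(6h_1) = 22/27, b_1 = Δ_1 - h_1(2M_1 + M_2)/6 = 380/21.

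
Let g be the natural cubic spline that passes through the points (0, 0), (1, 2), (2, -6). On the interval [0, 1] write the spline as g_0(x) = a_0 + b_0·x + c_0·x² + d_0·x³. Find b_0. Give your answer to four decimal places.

Write M_i for g''(x_i). With h_i = 1, 1 and divided differences Δ_i = 2, -8, the continuity of g' gives the tridiagonal system
  1·M_0 + 4·M_1 + 1·M_2 = 6(Δ_1 - Δ_0) = -60
Natural end conditions: M_0 = M_2 = 0.
Hence M_0 = 0, M_1 = -15, M_2 = 0.
On [0, 1], with g_0(x) = a_0 + b_0·x + c_0·x² + d_0·x³: c_0 = M_0/2 = 0, d_0 = (M_1 - M_0)/(6h_0) = -5/2, b_0 = Δ_0 - h_0(2M_0 + M_1)/6 = 9/2.

4.5000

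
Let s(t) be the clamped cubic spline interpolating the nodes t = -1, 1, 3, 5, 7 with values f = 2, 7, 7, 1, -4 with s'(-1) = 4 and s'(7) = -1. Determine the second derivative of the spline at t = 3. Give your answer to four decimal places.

-2.1250

Write m_i for s''(x_i). With h_i = 2, 2, 2, 2 and divided differences Δ_i = 5/2, 0, -3, -5/2, the continuity of s' gives the tridiagonal system
  2·m_0 + 8·m_1 + 2·m_2 = 6(Δ_1 - Δ_0) = -15
  2·m_1 + 8·m_2 + 2·m_3 = 6(Δ_2 - Δ_1) = -18
  2·m_2 + 8·m_3 + 2·m_4 = 6(Δ_3 - Δ_2) = 3
Clamped end conditions give two more equations: 2h_0·m_0 + h_0·m_1 = 6(Δ_0 - s'(-1)) = -9 and h_3·m_3 + 2h_3·m_4 = 6(s'(7) - Δ_3) = 9.
Forward elimination and back-substitution give m_0 = -101/56, m_1 = -25/28, m_2 = -17/8, m_3 = 11/28, m_4 = 115/56.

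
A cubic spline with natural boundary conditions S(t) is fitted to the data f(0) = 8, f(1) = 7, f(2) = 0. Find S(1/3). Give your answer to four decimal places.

Write m_i for S''(x_i). With h_i = 1, 1 and divided differences Δ_i = -1, -7, the continuity of S' gives the tridiagonal system
  1·m_0 + 4·m_1 + 1·m_2 = 6(Δ_1 - Δ_0) = -36
Natural end conditions: m_0 = m_2 = 0.
Solving: m_0 = 0, m_1 = -9, m_2 = 0.
On [0, 1], S(t) = 8 + 1/2·t + 0·t² - 3/2·t³.
With t = 1/3: S(1/3) = 73/9.

8.1111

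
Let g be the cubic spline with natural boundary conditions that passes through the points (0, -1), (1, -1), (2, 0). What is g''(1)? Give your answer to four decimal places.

1.5000

Let M_i = g''(x_i). Step sizes h_i = 1, 1; slopes of the chords Δ_i = (y_(i+1) - y_i)/h_i = 0, 1.
  1·M_0 + 4·M_1 + 1·M_2 = 6(Δ_1 - Δ_0) = 6
Natural end conditions: M_0 = M_2 = 0.
Solving the tridiagonal system: M_0 = 0, M_1 = 3/2, M_2 = 0.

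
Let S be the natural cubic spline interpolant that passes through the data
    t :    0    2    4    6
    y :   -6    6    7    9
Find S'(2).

Put M_i = S'' at the i-th knot. Here h = (2, 2, 2) and Δ = (6, 1/2, 1), so the interior equations h_(i-1)·M_(i-1) + 2(h_(i-1)+h_i)·M_i + h_i·M_(i+1) = 6(Δ_i − Δ_(i-1)) read
  2·M_0 + 8·M_1 + 2·M_2 = 6(Δ_1 - Δ_0) = -33
  2·M_1 + 8·M_2 + 2·M_3 = 6(Δ_2 - Δ_1) = 3
Natural end conditions: M_0 = M_3 = 0.
Solving: M_0 = 0, M_1 = -9/2, M_2 = 3/2, M_3 = 0.
On [2, 4], S'(t) = b_1 + 2c_1·(t - 2) + 3d_1·(t - 2)² with b_1 = Δ_1 - h_1(2M_1 + M_2)/6 = 3, c_1 = M_1/2 = -9/4, d_1 = (M_2 - M_1)/(6h_1) = 1/2. So S'(2) = 3.

3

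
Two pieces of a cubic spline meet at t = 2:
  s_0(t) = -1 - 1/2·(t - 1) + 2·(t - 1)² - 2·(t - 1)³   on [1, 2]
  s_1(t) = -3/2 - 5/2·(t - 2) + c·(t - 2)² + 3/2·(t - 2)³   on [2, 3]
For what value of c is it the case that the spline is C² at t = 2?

-4

s_0''(t) = 4 - 12·(t - 1), so s_0''(2) = -8. On the right, s_1''(2) = 2c, so c = -4.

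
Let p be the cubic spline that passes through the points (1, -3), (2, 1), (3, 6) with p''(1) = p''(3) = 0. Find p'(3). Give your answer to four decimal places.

5.2500

Let m_i = p''(x_i). Step sizes h_i = 1, 1; slopes of the chords Δ_i = (y_(i+1) - y_i)/h_i = 4, 5.
  1·m_0 + 4·m_1 + 1·m_2 = 6(Δ_1 - Δ_0) = 6
Natural end conditions: m_0 = m_2 = 0.
Solving the tridiagonal system: m_0 = 0, m_1 = 3/2, m_2 = 0.
On [2, 3], p'(x) = b_1 + 2c_1·(x - 2) + 3d_1·(x - 2)² with b_1 = Δ_1 - h_1(2m_1 + m_2)/6 = 9/2, c_1 = m_1/2 = 3/4, d_1 = (m_2 - m_1)/(6h_1) = -1/4. So p'(3) = 21/4.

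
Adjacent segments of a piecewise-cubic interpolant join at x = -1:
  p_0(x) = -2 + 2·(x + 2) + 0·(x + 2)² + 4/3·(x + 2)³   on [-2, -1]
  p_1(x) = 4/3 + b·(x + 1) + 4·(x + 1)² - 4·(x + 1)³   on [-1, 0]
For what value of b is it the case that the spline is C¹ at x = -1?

6

p_0'(x) = 2 + 0·(x + 2) + 4·(x + 2)², so p_0'(-1) = 6. On the right, p_1'(-1) = b, so b = 6.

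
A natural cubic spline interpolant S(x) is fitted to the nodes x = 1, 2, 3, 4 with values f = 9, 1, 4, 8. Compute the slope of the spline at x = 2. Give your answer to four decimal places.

With M_i denoting the second derivative at x_i, h_i = 1, 1, 1, and Δ_i = (y_(i+1) − y_i)/h_i = -8, 3, 4:
  1·M_0 + 4·M_1 + 1·M_2 = 6(Δ_1 - Δ_0) = 66
  1·M_1 + 4·M_2 + 1·M_3 = 6(Δ_2 - Δ_1) = 6
Natural end conditions: M_0 = M_3 = 0.
Solving the tridiagonal system: M_0 = 0, M_1 = 86/5, M_2 = -14/5, M_3 = 0.
On [2, 3], S'(x) = b_1 + 2c_1·(x - 2) + 3d_1·(x - 2)² with b_1 = Δ_1 - h_1(2M_1 + M_2)/6 = -34/15, c_1 = M_1/2 = 43/5, d_1 = (M_2 - M_1)/(6h_1) = -10/3. So S'(2) = -34/15.

-2.2667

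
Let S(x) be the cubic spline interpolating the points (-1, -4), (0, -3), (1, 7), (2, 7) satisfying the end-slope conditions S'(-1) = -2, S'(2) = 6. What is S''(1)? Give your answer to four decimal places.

-28.2667

Put M_i = S'' at the i-th knot. Here h = (1, 1, 1) and Δ = (1, 10, 0), so the interior equations h_(i-1)·M_(i-1) + 2(h_(i-1)+h_i)·M_i + h_i·M_(i+1) = 6(Δ_i − Δ_(i-1)) read
  1·M_0 + 4·M_1 + 1·M_2 = 6(Δ_1 - Δ_0) = 54
  1·M_1 + 4·M_2 + 1·M_3 = 6(Δ_2 - Δ_1) = -60
Clamped end conditions give two more equations: 2h_0·M_0 + h_0·M_1 = 6(Δ_0 - S'(-1)) = 18 and h_2·M_2 + 2h_2·M_3 = 6(S'(2) - Δ_2) = 36.
Solving the tridiagonal system: M_0 = -22/15, M_1 = 314/15, M_2 = -424/15, M_3 = 482/15.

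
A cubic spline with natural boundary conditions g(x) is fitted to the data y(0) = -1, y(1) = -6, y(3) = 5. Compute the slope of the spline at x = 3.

Write m_i for g''(x_i). With h_i = 1, 2 and divided differences Δ_i = -5, 11/2, the continuity of g' gives the tridiagonal system
  1·m_0 + 6·m_1 + 2·m_2 = 6(Δ_1 - Δ_0) = 63
Natural end conditions: m_0 = m_2 = 0.
Forward elimination and back-substitution give m_0 = 0, m_1 = 21/2, m_2 = 0.
On [1, 3], g'(x) = b_1 + 2c_1·(x - 1) + 3d_1·(x - 1)² with b_1 = Δ_1 - h_1(2m_1 + m_2)/6 = -3/2, c_1 = m_1/2 = 21/4, d_1 = (m_2 - m_1)/(6h_1) = -7/8. So g'(3) = 9.

9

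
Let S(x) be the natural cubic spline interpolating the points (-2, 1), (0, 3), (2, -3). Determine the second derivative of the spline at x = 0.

-3

With σ_i denoting the second derivative at x_i, h_i = 2, 2, and Δ_i = (y_(i+1) − y_i)/h_i = 1, -3:
  2·σ_0 + 8·σ_1 + 2·σ_2 = 6(Δ_1 - Δ_0) = -24
Natural end conditions: σ_0 = σ_2 = 0.
Hence σ_0 = 0, σ_1 = -3, σ_2 = 0.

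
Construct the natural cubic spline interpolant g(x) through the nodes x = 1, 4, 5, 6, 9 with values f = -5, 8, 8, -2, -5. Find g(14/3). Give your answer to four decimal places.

9.1012

Put m_i = g'' at the i-th knot. Here h = (3, 1, 1, 3) and Δ = (13/3, 0, -10, -1), so the interior equations h_(i-1)·m_(i-1) + 2(h_(i-1)+h_i)·m_i + h_i·m_(i+1) = 6(Δ_i − Δ_(i-1)) read
  3·m_0 + 8·m_1 + 1·m_2 = 6(Δ_1 - Δ_0) = -26
  1·m_1 + 4·m_2 + 1·m_3 = 6(Δ_2 - Δ_1) = -60
  1·m_2 + 8·m_3 + 3·m_4 = 6(Δ_3 - Δ_2) = 54
Natural end conditions: m_0 = m_4 = 0.
Forward elimination and back-substitution give m_0 = 0, m_1 = -17/15, m_2 = -254/15, m_3 = 133/15, m_4 = 0.
On [4, 5], g(x) = 8 + 16/5·(x - 4) - 17/30·(x - 4)² - 79/30·(x - 4)³.
With (x - 4) = 2/3: g(14/3) = 3686/405.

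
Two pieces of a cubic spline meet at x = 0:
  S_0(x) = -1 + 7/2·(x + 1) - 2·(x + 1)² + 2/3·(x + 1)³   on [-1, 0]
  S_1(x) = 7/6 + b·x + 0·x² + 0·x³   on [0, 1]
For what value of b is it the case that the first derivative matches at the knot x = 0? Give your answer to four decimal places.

1.5000

S_0'(x) = 7/2 - 4·(x + 1) + 2·(x + 1)², so S_0'(0) = 3/2. On the right, S_1'(0) = b, so b = 3/2.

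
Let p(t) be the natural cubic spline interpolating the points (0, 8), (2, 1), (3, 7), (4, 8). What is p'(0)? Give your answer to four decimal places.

-7.2391

Let M_i = p''(x_i). Step sizes h_i = 2, 1, 1; slopes of the chords Δ_i = (y_(i+1) - y_i)/h_i = -7/2, 6, 1.
  2·M_0 + 6·M_1 + 1·M_2 = 6(Δ_1 - Δ_0) = 57
  1·M_1 + 4·M_2 + 1·M_3 = 6(Δ_2 - Δ_1) = -30
Natural end conditions: M_0 = M_3 = 0.
Solving: M_0 = 0, M_1 = 258/23, M_2 = -237/23, M_3 = 0.
On [0, 2], p'(t) = b_0 + 2c_0·t + 3d_0·t² with b_0 = Δ_0 - h_0(2M_0 + M_1)/6 = -333/46, c_0 = M_0/2 = 0, d_0 = (M_1 - M_0)/(6h_0) = 43/46. So p'(0) = -333/46.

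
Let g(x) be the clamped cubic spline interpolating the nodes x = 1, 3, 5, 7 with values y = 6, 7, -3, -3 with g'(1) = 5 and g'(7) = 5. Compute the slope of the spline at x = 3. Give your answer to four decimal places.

-3.6000

Let σ_i = g''(x_i). Step sizes h_i = 2, 2, 2; slopes of the chords Δ_i = (y_(i+1) - y_i)/h_i = 1/2, -5, 0.
  2·σ_0 + 8·σ_1 + 2·σ_2 = 6(Δ_1 - Δ_0) = -33
  2·σ_1 + 8·σ_2 + 2·σ_3 = 6(Δ_2 - Δ_1) = 30
Clamped end conditions give two more equations: 2h_0·σ_0 + h_0·σ_1 = 6(Δ_0 - g'(1)) = -27 and h_2·σ_2 + 2h_2·σ_3 = 6(g'(7) - Δ_2) = 30.
Solving: σ_0 = -49/10, σ_1 = -37/10, σ_2 = 16/5, σ_3 = 59/10.
On [3, 5], g'(x) = b_1 + 2c_1·(x - 3) + 3d_1·(x - 3)² with b_1 = Δ_1 - h_1(2σ_1 + σ_2)/6 = -18/5, c_1 = σ_1/2 = -37/20, d_1 = (σ_2 - σ_1)/(6h_1) = 23/40. So g'(3) = -18/5.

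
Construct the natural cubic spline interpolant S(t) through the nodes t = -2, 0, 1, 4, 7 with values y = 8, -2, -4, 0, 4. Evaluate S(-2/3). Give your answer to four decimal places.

With m_i denoting the second derivative at x_i, h_i = 2, 1, 3, 3, and Δ_i = (y_(i+1) − y_i)/h_i = -5, -2, 4/3, 4/3:
  2·m_0 + 6·m_1 + 1·m_2 = 6(Δ_1 - Δ_0) = 18
  1·m_1 + 8·m_2 + 3·m_3 = 6(Δ_2 - Δ_1) = 20
  3·m_2 + 12·m_3 + 3·m_4 = 6(Δ_3 - Δ_2) = 0
Natural end conditions: m_0 = m_4 = 0.
Solving the tridiagonal system: m_0 = 0, m_1 = 13/5, m_2 = 12/5, m_3 = -3/5, m_4 = 0.
On [-2, 0], S(t) = 8 - 88/15·(t + 2) + 0·(t + 2)² + 13/60·(t + 2)³.
With (t + 2) = 4/3: S(-2/3) = 56/81.

0.6914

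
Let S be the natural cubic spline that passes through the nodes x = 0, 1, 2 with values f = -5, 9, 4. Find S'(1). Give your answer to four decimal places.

Write σ_i for S''(x_i). With h_i = 1, 1 and divided differences Δ_i = 14, -5, the continuity of S' gives the tridiagonal system
  1·σ_0 + 4·σ_1 + 1·σ_2 = 6(Δ_1 - Δ_0) = -114
Natural end conditions: σ_0 = σ_2 = 0.
Forward elimination and back-substitution give σ_0 = 0, σ_1 = -57/2, σ_2 = 0.
On [1, 2], S'(x) = b_1 + 2c_1·(x - 1) + 3d_1·(x - 1)² with b_1 = Δ_1 - h_1(2σ_1 + σ_2)/6 = 9/2, c_1 = σ_1/2 = -57/4, d_1 = (σ_2 - σ_1)/(6h_1) = 19/4. So S'(1) = 9/2.

4.5000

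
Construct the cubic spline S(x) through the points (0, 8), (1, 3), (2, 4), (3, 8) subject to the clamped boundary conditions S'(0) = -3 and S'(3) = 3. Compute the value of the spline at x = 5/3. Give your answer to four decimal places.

Write σ_i for S''(x_i). With h_i = 1, 1, 1 and divided differences Δ_i = -5, 1, 4, the continuity of S' gives the tridiagonal system
  1·σ_0 + 4·σ_1 + 1·σ_2 = 6(Δ_1 - Δ_0) = 36
  1·σ_1 + 4·σ_2 + 1·σ_3 = 6(Δ_2 - Δ_1) = 18
Clamped end conditions give two more equations: 2h_0·σ_0 + h_0·σ_1 = 6(Δ_0 - S'(0)) = -12 and h_2·σ_2 + 2h_2·σ_3 = 6(S'(3) - Δ_2) = -6.
Forward elimination and back-substitution give σ_0 = -58/5, σ_1 = 56/5, σ_2 = 14/5, σ_3 = -22/5.
On [1, 2], S(x) = 3 - 16/5·(x - 1) + 28/5·(x - 1)² - 7/5·(x - 1)³.
With (x - 1) = 2/3: S(5/3) = 397/135.

2.9407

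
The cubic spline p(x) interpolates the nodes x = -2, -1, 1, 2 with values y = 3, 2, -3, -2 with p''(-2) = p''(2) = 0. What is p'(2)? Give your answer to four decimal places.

With M_i denoting the second derivative at x_i, h_i = 1, 2, 1, and Δ_i = (y_(i+1) − y_i)/h_i = -1, -5/2, 1:
  1·M_0 + 6·M_1 + 2·M_2 = 6(Δ_1 - Δ_0) = -9
  2·M_1 + 6·M_2 + 1·M_3 = 6(Δ_2 - Δ_1) = 21
Natural end conditions: M_0 = M_3 = 0.
Forward elimination and back-substitution give M_0 = 0, M_1 = -3, M_2 = 9/2, M_3 = 0.
On [1, 2], p'(x) = b_2 + 2c_2·(x - 1) + 3d_2·(x - 1)² with b_2 = Δ_2 - h_2(2M_2 + M_3)/6 = -1/2, c_2 = M_2/2 = 9/4, d_2 = (M_3 - M_2)/(6h_2) = -3/4. So p'(2) = 7/4.

1.7500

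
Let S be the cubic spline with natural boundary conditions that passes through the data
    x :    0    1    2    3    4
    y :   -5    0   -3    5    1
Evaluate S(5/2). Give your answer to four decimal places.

Put m_i = S'' at the i-th knot. Here h = (1, 1, 1, 1) and Δ = (5, -3, 8, -4), so the interior equations h_(i-1)·m_(i-1) + 2(h_(i-1)+h_i)·m_i + h_i·m_(i+1) = 6(Δ_i − Δ_(i-1)) read
  1·m_0 + 4·m_1 + 1·m_2 = 6(Δ_1 - Δ_0) = -48
  1·m_1 + 4·m_2 + 1·m_3 = 6(Δ_2 - Δ_1) = 66
  1·m_2 + 4·m_3 + 1·m_4 = 6(Δ_3 - Δ_2) = -72
Natural end conditions: m_0 = m_4 = 0.
Forward elimination and back-substitution give m_0 = 0, m_1 = -132/7, m_2 = 192/7, m_3 = -174/7, m_4 = 0.
On [2, 3], S(x) = -3 + 3·(x - 2) + 96/7·(x - 2)² - 61/7·(x - 2)³.
With (x - 2) = 1/2: S(5/2) = 47/56.

0.8393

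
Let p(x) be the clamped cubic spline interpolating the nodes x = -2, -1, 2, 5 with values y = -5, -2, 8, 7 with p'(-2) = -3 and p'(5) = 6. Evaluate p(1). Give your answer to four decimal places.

7.0203

Let M_i = p''(x_i). Step sizes h_i = 1, 3, 3; slopes of the chords Δ_i = (y_(i+1) - y_i)/h_i = 3, 10/3, -1/3.
  1·M_0 + 8·M_1 + 3·M_2 = 6(Δ_1 - Δ_0) = 2
  3·M_1 + 12·M_2 + 3·M_3 = 6(Δ_2 - Δ_1) = -22
Clamped end conditions give two more equations: 2h_0·M_0 + h_0·M_1 = 6(Δ_0 - p'(-2)) = 36 and h_2·M_2 + 2h_2·M_3 = 6(p'(5) - Δ_2) = 38.
Hence M_0 = 568/31, M_1 = -20/31, M_2 = -346/93, M_3 = 254/31.
On [-1, 2], p(x) = -2 + 181/31·(x + 1) - 10/31·(x + 1)² - 143/837·(x + 1)³.
With (x + 1) = 2: p(1) = 5876/837.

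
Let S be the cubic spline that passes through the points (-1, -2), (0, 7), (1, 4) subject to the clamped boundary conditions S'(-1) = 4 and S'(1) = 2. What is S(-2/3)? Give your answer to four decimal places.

Write m_i for S''(x_i). With h_i = 1, 1 and divided differences Δ_i = 9, -3, the continuity of S' gives the tridiagonal system
  1·m_0 + 4·m_1 + 1·m_2 = 6(Δ_1 - Δ_0) = -72
Clamped end conditions give two more equations: 2h_0·m_0 + h_0·m_1 = 6(Δ_0 - S'(-1)) = 30 and h_1·m_1 + 2h_1·m_2 = 6(S'(1) - Δ_1) = 30.
Hence m_0 = 32, m_1 = -34, m_2 = 32.
On [-1, 0], S(x) = -2 + 4·(x + 1) + 16·(x + 1)² - 11·(x + 1)³.
With (x + 1) = 1/3: S(-2/3) = 19/27.

0.7037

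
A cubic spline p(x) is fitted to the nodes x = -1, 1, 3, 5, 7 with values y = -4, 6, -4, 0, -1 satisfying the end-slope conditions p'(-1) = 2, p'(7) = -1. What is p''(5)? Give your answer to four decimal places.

Put M_i = p'' at the i-th knot. Here h = (2, 2, 2, 2) and Δ = (5, -5, 2, -1/2), so the interior equations h_(i-1)·M_(i-1) + 2(h_(i-1)+h_i)·M_i + h_i·M_(i+1) = 6(Δ_i − Δ_(i-1)) read
  2·M_0 + 8·M_1 + 2·M_2 = 6(Δ_1 - Δ_0) = -60
  2·M_1 + 8·M_2 + 2·M_3 = 6(Δ_2 - Δ_1) = 42
  2·M_2 + 8·M_3 + 2·M_4 = 6(Δ_3 - Δ_2) = -15
Clamped end conditions give two more equations: 2h_0·M_0 + h_0·M_1 = 6(Δ_0 - p'(-1)) = 18 and h_3·M_3 + 2h_3·M_4 = 6(p'(7) - Δ_3) = -3.
Hence M_0 = 1209/112, M_1 = -705/56, M_2 = 153/16, M_3 = -261/56, M_4 = 177/112.

-4.6607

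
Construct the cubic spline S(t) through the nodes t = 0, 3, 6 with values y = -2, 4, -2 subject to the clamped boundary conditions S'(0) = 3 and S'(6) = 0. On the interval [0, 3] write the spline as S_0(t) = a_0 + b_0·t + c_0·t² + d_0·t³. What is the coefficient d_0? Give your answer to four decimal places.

-0.1944

With M_i denoting the second derivative at x_i, h_i = 3, 3, and Δ_i = (y_(i+1) − y_i)/h_i = 2, -2:
  3·M_0 + 12·M_1 + 3·M_2 = 6(Δ_1 - Δ_0) = -24
Clamped end conditions give two more equations: 2h_0·M_0 + h_0·M_1 = 6(Δ_0 - S'(0)) = -6 and h_1·M_1 + 2h_1·M_2 = 6(S'(6) - Δ_1) = 12.
Solving the tridiagonal system: M_0 = 1/2, M_1 = -3, M_2 = 7/2.
On [0, 3], with S_0(t) = a_0 + b_0·t + c_0·t² + d_0·t³: c_0 = M_0/2 = 1/4, d_0 = (M_1 - M_0)/(6h_0) = -7/36, b_0 = Δ_0 - h_0(2M_0 + M_1)/6 = 3.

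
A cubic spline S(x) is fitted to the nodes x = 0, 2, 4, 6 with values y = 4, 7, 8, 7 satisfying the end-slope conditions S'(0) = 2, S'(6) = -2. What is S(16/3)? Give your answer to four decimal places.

Write M_i for S''(x_i). With h_i = 2, 2, 2 and divided differences Δ_i = 3/2, 1/2, -1/2, the continuity of S' gives the tridiagonal system
  2·M_0 + 8·M_1 + 2·M_2 = 6(Δ_1 - Δ_0) = -6
  2·M_1 + 8·M_2 + 2·M_3 = 6(Δ_2 - Δ_1) = -6
Clamped end conditions give two more equations: 2h_0·M_0 + h_0·M_1 = 6(Δ_0 - S'(0)) = -3 and h_2·M_2 + 2h_2·M_3 = 6(S'(6) - Δ_2) = -9.
Hence M_0 = -13/30, M_1 = -19/30, M_2 = -1/30, M_3 = -67/30.
On [4, 6], S(x) = 8 + 4/15·(x - 4) - 1/60·(x - 4)² - 11/60·(x - 4)³.
With (x - 4) = 4/3: S(16/3) = 3196/405.

7.8914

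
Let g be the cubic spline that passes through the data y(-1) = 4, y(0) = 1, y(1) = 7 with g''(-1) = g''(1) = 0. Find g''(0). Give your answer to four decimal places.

13.5000

Put m_i = g'' at the i-th knot. Here h = (1, 1) and Δ = (-3, 6), so the interior equations h_(i-1)·m_(i-1) + 2(h_(i-1)+h_i)·m_i + h_i·m_(i+1) = 6(Δ_i − Δ_(i-1)) read
  1·m_0 + 4·m_1 + 1·m_2 = 6(Δ_1 - Δ_0) = 54
Natural end conditions: m_0 = m_2 = 0.
Solving the tridiagonal system: m_0 = 0, m_1 = 27/2, m_2 = 0.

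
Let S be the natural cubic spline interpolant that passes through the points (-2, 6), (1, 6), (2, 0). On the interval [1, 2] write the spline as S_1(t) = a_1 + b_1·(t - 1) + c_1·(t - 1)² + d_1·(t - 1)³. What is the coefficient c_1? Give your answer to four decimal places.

With M_i denoting the second derivative at x_i, h_i = 3, 1, and Δ_i = (y_(i+1) − y_i)/h_i = 0, -6:
  3·M_0 + 8·M_1 + 1·M_2 = 6(Δ_1 - Δ_0) = -36
Natural end conditions: M_0 = M_2 = 0.
Solving: M_0 = 0, M_1 = -9/2, M_2 = 0.
On [1, 2], with S_1(t) = a_1 + b_1·(t - 1) + c_1·(t - 1)² + d_1·(t - 1)³: c_1 = M_1/2 = -9/4, d_1 = (M_2 - M_1)/(6h_1) = 3/4, b_1 = Δ_1 - h_1(2M_1 + M_2)/6 = -9/2.

-2.2500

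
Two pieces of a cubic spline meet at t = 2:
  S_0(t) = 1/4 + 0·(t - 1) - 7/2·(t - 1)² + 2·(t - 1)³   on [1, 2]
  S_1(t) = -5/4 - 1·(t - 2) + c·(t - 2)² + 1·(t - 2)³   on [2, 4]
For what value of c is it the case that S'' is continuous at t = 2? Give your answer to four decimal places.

2.5000

S_0''(t) = -7 + 12·(t - 1), so S_0''(2) = 5. On the right, S_1''(2) = 2c, so c = 5/2.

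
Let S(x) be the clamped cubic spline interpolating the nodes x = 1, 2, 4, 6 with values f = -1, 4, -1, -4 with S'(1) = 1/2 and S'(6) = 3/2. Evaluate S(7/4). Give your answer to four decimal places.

Write M_i for S''(x_i). With h_i = 1, 2, 2 and divided differences Δ_i = 5, -5/2, -3/2, the continuity of S' gives the tridiagonal system
  1·M_0 + 6·M_1 + 2·M_2 = 6(Δ_1 - Δ_0) = -45
  2·M_1 + 8·M_2 + 2·M_3 = 6(Δ_2 - Δ_1) = 6
Clamped end conditions give two more equations: 2h_0·M_0 + h_0·M_1 = 6(Δ_0 - S'(1)) = 27 and h_2·M_2 + 2h_2·M_3 = 6(S'(6) - Δ_2) = 18.
Hence M_0 = 445/23, M_1 = -269/23, M_2 = 67/23, M_3 = 70/23.
On [1, 2], S(x) = -1 + 1/2·(x - 1) + 445/46·(x - 1)² - 119/23·(x - 1)³.
With (x - 1) = 3/4: S(7/4) = 3877/1472.

2.6338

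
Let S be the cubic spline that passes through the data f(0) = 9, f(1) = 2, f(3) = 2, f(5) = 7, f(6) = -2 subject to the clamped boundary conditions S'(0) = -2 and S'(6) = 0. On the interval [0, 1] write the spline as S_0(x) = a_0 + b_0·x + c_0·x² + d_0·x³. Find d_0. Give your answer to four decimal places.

With σ_i denoting the second derivative at x_i, h_i = 1, 2, 2, 1, and Δ_i = (y_(i+1) − y_i)/h_i = -7, 0, 5/2, -9:
  1·σ_0 + 6·σ_1 + 2·σ_2 = 6(Δ_1 - Δ_0) = 42
  2·σ_1 + 8·σ_2 + 2·σ_3 = 6(Δ_2 - Δ_1) = 15
  2·σ_2 + 6·σ_3 + 1·σ_4 = 6(Δ_3 - Δ_2) = -69
Clamped end conditions give two more equations: 2h_0·σ_0 + h_0·σ_1 = 6(Δ_0 - S'(0)) = -30 and h_3·σ_3 + 2h_3·σ_4 = 6(S'(6) - Δ_3) = 54.
Hence σ_0 = -2557/132, σ_1 = 577/66, σ_2 = 107/24, σ_3 = -1259/66, σ_4 = 4823/132.
On [0, 1], with S_0(x) = a_0 + b_0·x + c_0·x² + d_0·x³: c_0 = σ_0/2 = -2557/264, d_0 = (σ_1 - σ_0)/(6h_0) = 1237/264, b_0 = Δ_0 - h_0(2σ_0 + σ_1)/6 = -2.

4.6856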